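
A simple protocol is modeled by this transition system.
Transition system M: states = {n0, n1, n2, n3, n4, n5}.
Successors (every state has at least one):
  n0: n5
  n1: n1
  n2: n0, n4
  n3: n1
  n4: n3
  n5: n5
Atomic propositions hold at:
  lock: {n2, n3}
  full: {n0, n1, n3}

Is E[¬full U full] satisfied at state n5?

Sat(¬full) = {n2, n4, n5}
E[¬full U full]: least fixpoint, start Z0 = Sat(full) = {n0, n1, n3}, add states in Sat(¬full) with some successor in Z. Z1 = {n0, n1, n2, n3, n4}; fixed.
Sat(E[¬full U full]) = {n0, n1, n2, n3, n4}
n5 ∉ Sat(E[¬full U full]) = {n0, n1, n2, n3, n4}, so the formula does not hold at n5.

No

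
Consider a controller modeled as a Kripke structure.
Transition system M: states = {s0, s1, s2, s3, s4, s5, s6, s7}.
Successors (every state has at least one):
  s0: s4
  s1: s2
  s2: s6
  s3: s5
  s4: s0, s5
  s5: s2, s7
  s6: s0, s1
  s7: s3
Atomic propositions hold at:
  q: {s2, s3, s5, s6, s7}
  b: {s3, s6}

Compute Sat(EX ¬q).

{s0, s4, s6}

Sat(¬q) = {s0, s1, s4}
Sat(EX ¬q) = {s : some successor in {s0, s1, s4}} = {s0, s4, s6}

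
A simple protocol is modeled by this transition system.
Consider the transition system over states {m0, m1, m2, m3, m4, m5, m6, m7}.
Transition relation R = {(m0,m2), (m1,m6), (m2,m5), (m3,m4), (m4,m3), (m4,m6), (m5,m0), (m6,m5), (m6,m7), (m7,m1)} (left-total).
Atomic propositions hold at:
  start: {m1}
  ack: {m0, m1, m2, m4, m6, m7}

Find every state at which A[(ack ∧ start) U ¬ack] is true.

Sat(ack ∧ start) = {m1}
Sat(¬ack) = {m3, m5}
A[(ack ∧ start) U ¬ack]: least fixpoint, start Z0 = Sat(¬ack) = {m3, m5}, add states in Sat(ack ∧ start) with every successor in Z. Already a fixed point.
Sat(A[(ack ∧ start) U ¬ack]) = {m3, m5}

{m3, m5}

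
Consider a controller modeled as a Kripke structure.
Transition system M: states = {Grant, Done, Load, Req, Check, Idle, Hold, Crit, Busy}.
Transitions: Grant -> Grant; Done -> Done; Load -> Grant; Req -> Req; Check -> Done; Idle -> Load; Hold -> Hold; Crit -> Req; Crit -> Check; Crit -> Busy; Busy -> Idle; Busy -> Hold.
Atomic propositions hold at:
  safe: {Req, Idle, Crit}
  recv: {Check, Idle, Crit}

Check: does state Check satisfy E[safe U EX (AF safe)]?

AF safe: least fixpoint, start Z0 = {Req, Idle, Crit}, add states with every successor in Z. Already a fixed point.
Sat(AF safe) = {Req, Idle, Crit}
Sat(EX (AF safe)) = {s : some successor in {Req, Idle, Crit}} = {Req, Crit, Busy}
E[safe U EX (AF safe)]: least fixpoint, start Z0 = Sat(EX (AF safe)) = {Req, Crit, Busy}, add states in Sat(safe) with some successor in Z. Already a fixed point.
Sat(E[safe U EX (AF safe)]) = {Req, Crit, Busy}
Check ∉ Sat(E[safe U EX (AF safe)]) = {Req, Crit, Busy}, so the formula does not hold at Check.

No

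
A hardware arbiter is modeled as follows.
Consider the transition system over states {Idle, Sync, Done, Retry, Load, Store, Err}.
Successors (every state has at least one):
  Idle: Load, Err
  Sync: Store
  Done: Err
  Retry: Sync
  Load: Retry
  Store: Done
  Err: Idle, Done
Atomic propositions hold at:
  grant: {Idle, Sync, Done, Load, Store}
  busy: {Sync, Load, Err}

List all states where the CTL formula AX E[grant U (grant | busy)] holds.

Sat(grant | busy) = {Idle, Sync, Done, Load, Store, Err}
E[grant U (grant | busy)]: least fixpoint, start Z0 = Sat((grant | busy)) = {Idle, Sync, Done, Load, Store, Err}, add states in Sat(grant) with some successor in Z. Already a fixed point.
Sat(E[grant U (grant | busy)]) = {Idle, Sync, Done, Load, Store, Err}
Sat(AX E[grant U (grant | busy)]) = {s : every successor in {Idle, Sync, Done, Load, Store, Err}} = {Idle, Sync, Done, Retry, Store, Err}

{Idle, Sync, Done, Retry, Store, Err}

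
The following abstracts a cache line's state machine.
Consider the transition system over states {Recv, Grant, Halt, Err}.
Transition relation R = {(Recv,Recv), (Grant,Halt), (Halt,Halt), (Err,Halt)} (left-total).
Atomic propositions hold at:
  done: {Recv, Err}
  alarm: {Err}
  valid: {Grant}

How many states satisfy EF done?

2

EF done: least fixpoint, start Z0 = {Recv, Err}, add states with some successor in Z. Already a fixed point.
Sat(EF done) = {Recv, Err}
|Sat(EF done)| = |{Recv, Err}| = 2.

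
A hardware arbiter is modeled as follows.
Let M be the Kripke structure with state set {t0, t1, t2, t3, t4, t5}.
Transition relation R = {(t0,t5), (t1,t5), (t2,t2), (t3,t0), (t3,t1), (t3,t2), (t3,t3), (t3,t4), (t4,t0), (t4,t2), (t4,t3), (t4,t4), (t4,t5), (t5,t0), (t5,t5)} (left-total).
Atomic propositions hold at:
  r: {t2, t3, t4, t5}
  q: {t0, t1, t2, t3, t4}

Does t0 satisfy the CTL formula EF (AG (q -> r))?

Sat(q -> r) = {t2, t3, t4, t5}
AG (q -> r): greatest fixpoint, start Z0 = {t2, t3, t4, t5}, keep only states in Sat with every successor in Z. Z1 = {t2}; fixed.
Sat(AG (q -> r)) = {t2}
EF (AG (q -> r)): least fixpoint, start Z0 = {t2}, add states with some successor in Z. Z1 = {t2, t3, t4}; fixed.
Sat(EF (AG (q -> r))) = {t2, t3, t4}
t0 ∉ Sat(EF (AG (q -> r))) = {t2, t3, t4}, so the formula does not hold at t0.

No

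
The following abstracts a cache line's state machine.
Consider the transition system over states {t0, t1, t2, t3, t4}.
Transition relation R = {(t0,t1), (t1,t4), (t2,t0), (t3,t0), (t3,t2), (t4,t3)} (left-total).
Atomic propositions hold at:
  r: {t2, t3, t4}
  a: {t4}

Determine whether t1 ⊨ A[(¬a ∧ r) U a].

Sat(¬a) = {t0, t1, t2, t3}
Sat(¬a ∧ r) = {t2, t3}
A[(¬a ∧ r) U a]: least fixpoint, start Z0 = Sat(a) = {t4}, add states in Sat(¬a ∧ r) with every successor in Z. Already a fixed point.
Sat(A[(¬a ∧ r) U a]) = {t4}
t1 ∉ Sat(A[(¬a ∧ r) U a]) = {t4}, so the formula does not hold at t1.

No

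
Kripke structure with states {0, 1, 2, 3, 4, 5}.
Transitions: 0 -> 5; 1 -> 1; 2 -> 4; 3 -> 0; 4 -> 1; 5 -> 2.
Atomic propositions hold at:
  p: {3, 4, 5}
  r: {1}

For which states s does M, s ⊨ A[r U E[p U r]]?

E[p U r]: least fixpoint, start Z0 = Sat(r) = {1}, add states in Sat(p) with some successor in Z. Z1 = {1, 4}; fixed.
Sat(E[p U r]) = {1, 4}
A[r U E[p U r]]: least fixpoint, start Z0 = Sat(E[p U r]) = {1, 4}, add states in Sat(r) with every successor in Z. Already a fixed point.
Sat(A[r U E[p U r]]) = {1, 4}

{1, 4}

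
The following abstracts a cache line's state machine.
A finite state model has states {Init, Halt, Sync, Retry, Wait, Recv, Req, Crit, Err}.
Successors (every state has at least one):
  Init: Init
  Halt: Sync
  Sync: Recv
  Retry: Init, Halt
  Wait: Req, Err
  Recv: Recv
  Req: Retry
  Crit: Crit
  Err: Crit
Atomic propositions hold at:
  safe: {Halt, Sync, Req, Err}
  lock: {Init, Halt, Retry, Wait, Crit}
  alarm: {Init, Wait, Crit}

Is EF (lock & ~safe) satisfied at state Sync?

No

Sat(~safe) = {Init, Retry, Wait, Recv, Crit}
Sat(lock & ~safe) = {Init, Retry, Wait, Crit}
EF (lock & ~safe): least fixpoint, start Z0 = {Init, Retry, Wait, Crit}, add states with some successor in Z. Z1 = {Init, Retry, Wait, Req, Crit, Err}; fixed.
Sat(EF (lock & ~safe)) = {Init, Retry, Wait, Req, Crit, Err}
Sync ∉ Sat(EF (lock & ~safe)) = {Init, Retry, Wait, Req, Crit, Err}, so the formula does not hold at Sync.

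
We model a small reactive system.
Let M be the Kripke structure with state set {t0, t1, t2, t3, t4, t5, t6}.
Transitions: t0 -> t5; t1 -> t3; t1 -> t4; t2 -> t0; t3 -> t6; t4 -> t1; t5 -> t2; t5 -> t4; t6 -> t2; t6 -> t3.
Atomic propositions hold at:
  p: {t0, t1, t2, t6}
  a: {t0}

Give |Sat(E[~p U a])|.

1

Sat(~p) = {t3, t4, t5}
E[~p U a]: least fixpoint, start Z0 = Sat(a) = {t0}, add states in Sat(~p) with some successor in Z. Already a fixed point.
Sat(E[~p U a]) = {t0}
|Sat(E[~p U a])| = |{t0}| = 1.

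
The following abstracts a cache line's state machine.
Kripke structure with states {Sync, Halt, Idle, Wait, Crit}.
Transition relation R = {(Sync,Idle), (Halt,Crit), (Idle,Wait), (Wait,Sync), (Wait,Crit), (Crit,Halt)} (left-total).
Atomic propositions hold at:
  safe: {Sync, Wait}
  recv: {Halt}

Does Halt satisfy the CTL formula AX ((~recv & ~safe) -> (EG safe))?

No

Sat(~recv) = {Sync, Idle, Wait, Crit}
Sat(~safe) = {Halt, Idle, Crit}
Sat(~recv & ~safe) = {Idle, Crit}
EG safe: greatest fixpoint, start Z0 = {Sync, Wait}, keep only states in Sat with some successor in Z. Z1 = {Wait}; Z2 = ∅; fixed.
Sat(EG safe) = ∅
Sat((~recv & ~safe) -> (EG safe)) = {Sync, Halt, Wait}
Sat(AX ((~recv & ~safe) -> (EG safe))) = {s : every successor in {Sync, Halt, Wait}} = {Idle, Crit}
Halt ∉ Sat(AX ((~recv & ~safe) -> (EG safe))) = {Idle, Crit}, so the formula does not hold at Halt.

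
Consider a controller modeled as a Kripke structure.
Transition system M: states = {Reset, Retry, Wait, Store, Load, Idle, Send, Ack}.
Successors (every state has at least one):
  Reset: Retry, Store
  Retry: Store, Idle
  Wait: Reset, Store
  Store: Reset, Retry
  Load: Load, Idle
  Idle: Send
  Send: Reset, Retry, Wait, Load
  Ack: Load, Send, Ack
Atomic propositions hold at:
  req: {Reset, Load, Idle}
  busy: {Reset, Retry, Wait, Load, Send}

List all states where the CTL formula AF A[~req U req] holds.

{Reset, Load, Idle}

Sat(~req) = {Retry, Wait, Store, Send, Ack}
A[~req U req]: least fixpoint, start Z0 = Sat(req) = {Reset, Load, Idle}, add states in Sat(~req) with every successor in Z. Already a fixed point.
Sat(A[~req U req]) = {Reset, Load, Idle}
AF A[~req U req]: least fixpoint, start Z0 = {Reset, Load, Idle}, add states with every successor in Z. Already a fixed point.
Sat(AF A[~req U req]) = {Reset, Load, Idle}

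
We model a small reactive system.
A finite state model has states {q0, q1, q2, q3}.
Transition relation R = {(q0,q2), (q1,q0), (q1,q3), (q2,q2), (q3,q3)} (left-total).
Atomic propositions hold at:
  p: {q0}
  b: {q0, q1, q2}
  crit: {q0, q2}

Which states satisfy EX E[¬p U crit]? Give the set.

{q0, q1, q2}

Sat(¬p) = {q1, q2, q3}
E[¬p U crit]: least fixpoint, start Z0 = Sat(crit) = {q0, q2}, add states in Sat(¬p) with some successor in Z. Z1 = {q0, q1, q2}; fixed.
Sat(E[¬p U crit]) = {q0, q1, q2}
Sat(EX E[¬p U crit]) = {s : some successor in {q0, q1, q2}} = {q0, q1, q2}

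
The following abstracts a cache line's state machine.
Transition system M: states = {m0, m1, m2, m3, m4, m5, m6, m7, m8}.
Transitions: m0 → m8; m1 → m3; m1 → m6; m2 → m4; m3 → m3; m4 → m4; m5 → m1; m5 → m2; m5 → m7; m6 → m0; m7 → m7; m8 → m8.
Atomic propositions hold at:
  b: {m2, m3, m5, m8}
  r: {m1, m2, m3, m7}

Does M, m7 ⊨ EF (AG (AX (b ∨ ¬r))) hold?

Sat(¬r) = {m0, m4, m5, m6, m8}
Sat(b ∨ ¬r) = {m0, m2, m3, m4, m5, m6, m8}
Sat(AX (b ∨ ¬r)) = {s : every successor in {m0, m2, m3, m4, m5, m6, m8}} = {m0, m1, m2, m3, m4, m6, m8}
AG (AX (b ∨ ¬r)): greatest fixpoint, start Z0 = {m0, m1, m2, m3, m4, m6, m8}, keep only states in Sat with every successor in Z. Already a fixed point.
Sat(AG (AX (b ∨ ¬r))) = {m0, m1, m2, m3, m4, m6, m8}
EF (AG (AX (b ∨ ¬r))): least fixpoint, start Z0 = {m0, m1, m2, m3, m4, m6, m8}, add states with some successor in Z. Z1 = {m0, m1, m2, m3, m4, m5, m6, m8}; fixed.
Sat(EF (AG (AX (b ∨ ¬r)))) = {m0, m1, m2, m3, m4, m5, m6, m8}
m7 ∉ Sat(EF (AG (AX (b ∨ ¬r)))) = {m0, m1, m2, m3, m4, m5, m6, m8}, so the formula does not hold at m7.

No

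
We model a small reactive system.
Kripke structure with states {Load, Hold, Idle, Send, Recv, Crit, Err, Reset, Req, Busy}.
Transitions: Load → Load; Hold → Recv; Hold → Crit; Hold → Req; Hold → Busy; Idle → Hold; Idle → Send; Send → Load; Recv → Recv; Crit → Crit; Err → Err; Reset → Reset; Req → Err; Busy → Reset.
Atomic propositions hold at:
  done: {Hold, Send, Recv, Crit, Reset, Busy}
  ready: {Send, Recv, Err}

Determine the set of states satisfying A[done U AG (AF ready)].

AF ready: least fixpoint, start Z0 = {Send, Recv, Err}, add states with every successor in Z. Z1 = {Send, Recv, Err, Req}; fixed.
Sat(AF ready) = {Send, Recv, Err, Req}
AG (AF ready): greatest fixpoint, start Z0 = {Send, Recv, Err, Req}, keep only states in Sat with every successor in Z. Z1 = {Recv, Err, Req}; fixed.
Sat(AG (AF ready)) = {Recv, Err, Req}
A[done U AG (AF ready)]: least fixpoint, start Z0 = Sat(AG (AF ready)) = {Recv, Err, Req}, add states in Sat(done) with every successor in Z. Already a fixed point.
Sat(A[done U AG (AF ready)]) = {Recv, Err, Req}

{Recv, Err, Req}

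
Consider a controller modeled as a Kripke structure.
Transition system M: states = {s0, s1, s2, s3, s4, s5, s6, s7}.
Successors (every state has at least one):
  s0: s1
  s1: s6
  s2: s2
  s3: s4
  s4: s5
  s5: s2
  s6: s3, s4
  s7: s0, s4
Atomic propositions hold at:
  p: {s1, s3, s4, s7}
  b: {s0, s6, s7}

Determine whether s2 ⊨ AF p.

No

AF p: least fixpoint, start Z0 = {s1, s3, s4, s7}, add states with every successor in Z. Z1 = {s0, s1, s3, s4, s6, s7}; fixed.
Sat(AF p) = {s0, s1, s3, s4, s6, s7}
s2 ∉ Sat(AF p) = {s0, s1, s3, s4, s6, s7}, so the formula does not hold at s2.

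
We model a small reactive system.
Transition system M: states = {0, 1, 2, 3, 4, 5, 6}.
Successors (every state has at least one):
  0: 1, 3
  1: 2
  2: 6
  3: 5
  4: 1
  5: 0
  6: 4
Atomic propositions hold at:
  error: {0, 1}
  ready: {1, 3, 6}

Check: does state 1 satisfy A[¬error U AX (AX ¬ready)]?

Sat(¬error) = {2, 3, 4, 5, 6}
Sat(¬ready) = {0, 2, 4, 5}
Sat(AX ¬ready) = {s : every successor in {0, 2, 4, 5}} = {1, 3, 5, 6}
Sat(AX (AX ¬ready)) = {s : every successor in {1, 3, 5, 6}} = {0, 2, 3, 4}
A[¬error U AX (AX ¬ready)]: least fixpoint, start Z0 = Sat(AX (AX ¬ready)) = {0, 2, 3, 4}, add states in Sat(¬error) with every successor in Z. Z1 = {0, 2, 3, 4, 5, 6}; fixed.
Sat(A[¬error U AX (AX ¬ready)]) = {0, 2, 3, 4, 5, 6}
1 ∉ Sat(A[¬error U AX (AX ¬ready)]) = {0, 2, 3, 4, 5, 6}, so the formula does not hold at 1.

No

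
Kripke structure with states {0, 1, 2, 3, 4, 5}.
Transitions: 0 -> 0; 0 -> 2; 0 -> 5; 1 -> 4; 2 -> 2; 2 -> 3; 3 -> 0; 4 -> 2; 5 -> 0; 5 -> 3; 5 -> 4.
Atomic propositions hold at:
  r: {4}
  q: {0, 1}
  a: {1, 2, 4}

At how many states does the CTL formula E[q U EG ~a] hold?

Sat(~a) = {0, 3, 5}
EG ~a: greatest fixpoint, start Z0 = {0, 3, 5}, keep only states in Sat with some successor in Z. Already a fixed point.
Sat(EG ~a) = {0, 3, 5}
E[q U EG ~a]: least fixpoint, start Z0 = Sat(EG ~a) = {0, 3, 5}, add states in Sat(q) with some successor in Z. Already a fixed point.
Sat(E[q U EG ~a]) = {0, 3, 5}
|Sat(E[q U EG ~a])| = |{0, 3, 5}| = 3.

3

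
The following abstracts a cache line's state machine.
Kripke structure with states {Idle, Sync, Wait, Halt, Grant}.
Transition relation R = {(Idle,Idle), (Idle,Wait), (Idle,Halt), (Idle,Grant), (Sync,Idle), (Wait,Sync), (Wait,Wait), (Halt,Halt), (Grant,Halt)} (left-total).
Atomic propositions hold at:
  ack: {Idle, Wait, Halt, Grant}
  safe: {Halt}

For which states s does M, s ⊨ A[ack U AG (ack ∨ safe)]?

{Halt, Grant}

Sat(ack ∨ safe) = {Idle, Wait, Halt, Grant}
AG (ack ∨ safe): greatest fixpoint, start Z0 = {Idle, Wait, Halt, Grant}, keep only states in Sat with every successor in Z. Z1 = {Idle, Halt, Grant}; Z2 = {Halt, Grant}; fixed.
Sat(AG (ack ∨ safe)) = {Halt, Grant}
A[ack U AG (ack ∨ safe)]: least fixpoint, start Z0 = Sat(AG (ack ∨ safe)) = {Halt, Grant}, add states in Sat(ack) with every successor in Z. Already a fixed point.
Sat(A[ack U AG (ack ∨ safe)]) = {Halt, Grant}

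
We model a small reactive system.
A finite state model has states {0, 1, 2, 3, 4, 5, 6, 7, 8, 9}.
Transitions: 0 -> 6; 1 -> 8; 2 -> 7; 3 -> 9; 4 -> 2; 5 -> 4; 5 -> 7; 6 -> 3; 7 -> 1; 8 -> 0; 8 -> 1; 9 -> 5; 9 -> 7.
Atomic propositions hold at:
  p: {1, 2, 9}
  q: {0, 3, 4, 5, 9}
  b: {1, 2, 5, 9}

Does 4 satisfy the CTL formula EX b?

Sat(EX b) = {s : some successor in {1, 2, 5, 9}} = {3, 4, 7, 8, 9}
4 ∈ Sat(EX b) = {3, 4, 7, 8, 9}, so the formula holds at 4.

Yes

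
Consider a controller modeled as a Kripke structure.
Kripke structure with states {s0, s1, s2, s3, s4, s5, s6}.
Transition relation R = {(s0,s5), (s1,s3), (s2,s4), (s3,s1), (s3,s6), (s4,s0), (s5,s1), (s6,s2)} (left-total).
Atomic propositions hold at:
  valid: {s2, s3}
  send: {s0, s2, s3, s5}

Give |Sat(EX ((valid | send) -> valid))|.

Sat(valid | send) = {s0, s2, s3, s5}
Sat((valid | send) -> valid) = {s1, s2, s3, s4, s6}
Sat(EX ((valid | send) -> valid)) = {s : some successor in {s1, s2, s3, s4, s6}} = {s1, s2, s3, s5, s6}
|Sat(EX ((valid | send) -> valid))| = |{s1, s2, s3, s5, s6}| = 5.

5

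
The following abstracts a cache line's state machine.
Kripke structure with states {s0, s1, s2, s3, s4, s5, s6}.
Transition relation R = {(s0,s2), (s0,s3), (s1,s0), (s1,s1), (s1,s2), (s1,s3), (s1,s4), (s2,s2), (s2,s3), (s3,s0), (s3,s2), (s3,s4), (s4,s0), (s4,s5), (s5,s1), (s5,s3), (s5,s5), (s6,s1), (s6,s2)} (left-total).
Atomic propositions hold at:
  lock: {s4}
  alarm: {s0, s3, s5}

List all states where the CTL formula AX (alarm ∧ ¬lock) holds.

{s4}

Sat(¬lock) = {s0, s1, s2, s3, s5, s6}
Sat(alarm ∧ ¬lock) = {s0, s3, s5}
Sat(AX (alarm ∧ ¬lock)) = {s : every successor in {s0, s3, s5}} = {s4}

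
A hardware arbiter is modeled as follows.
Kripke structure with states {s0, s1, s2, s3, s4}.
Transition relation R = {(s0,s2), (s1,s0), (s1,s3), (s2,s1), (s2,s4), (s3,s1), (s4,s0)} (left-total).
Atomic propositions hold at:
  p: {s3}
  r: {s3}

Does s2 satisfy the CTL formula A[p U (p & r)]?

Sat(p & r) = {s3}
A[p U (p & r)]: least fixpoint, start Z0 = Sat((p & r)) = {s3}, add states in Sat(p) with every successor in Z. Already a fixed point.
Sat(A[p U (p & r)]) = {s3}
s2 ∉ Sat(A[p U (p & r)]) = {s3}, so the formula does not hold at s2.

No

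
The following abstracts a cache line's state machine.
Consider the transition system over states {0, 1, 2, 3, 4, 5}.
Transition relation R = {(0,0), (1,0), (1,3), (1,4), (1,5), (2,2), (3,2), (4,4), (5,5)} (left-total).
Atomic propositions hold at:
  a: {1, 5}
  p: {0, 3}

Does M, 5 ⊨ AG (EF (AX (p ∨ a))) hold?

Sat(p ∨ a) = {0, 1, 3, 5}
Sat(AX (p ∨ a)) = {s : every successor in {0, 1, 3, 5}} = {0, 5}
EF (AX (p ∨ a)): least fixpoint, start Z0 = {0, 5}, add states with some successor in Z. Z1 = {0, 1, 5}; fixed.
Sat(EF (AX (p ∨ a))) = {0, 1, 5}
AG (EF (AX (p ∨ a))): greatest fixpoint, start Z0 = {0, 1, 5}, keep only states in Sat with every successor in Z. Z1 = {0, 5}; fixed.
Sat(AG (EF (AX (p ∨ a)))) = {0, 5}
5 ∈ Sat(AG (EF (AX (p ∨ a)))) = {0, 5}, so the formula holds at 5.

Yes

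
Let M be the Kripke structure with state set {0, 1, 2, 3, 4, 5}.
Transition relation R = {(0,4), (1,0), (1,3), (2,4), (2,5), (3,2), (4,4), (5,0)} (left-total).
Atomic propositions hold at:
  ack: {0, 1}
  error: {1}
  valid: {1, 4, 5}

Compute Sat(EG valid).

EG valid: greatest fixpoint, start Z0 = {1, 4, 5}, keep only states in Sat with some successor in Z. Z1 = {4}; fixed.
Sat(EG valid) = {4}

{4}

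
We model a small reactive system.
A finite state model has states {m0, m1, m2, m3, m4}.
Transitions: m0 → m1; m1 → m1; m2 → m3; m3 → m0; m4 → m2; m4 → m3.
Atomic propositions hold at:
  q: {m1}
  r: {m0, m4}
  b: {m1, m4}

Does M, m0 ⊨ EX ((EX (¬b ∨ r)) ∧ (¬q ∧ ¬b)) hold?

Sat(¬b) = {m0, m2, m3}
Sat(¬b ∨ r) = {m0, m2, m3, m4}
Sat(EX (¬b ∨ r)) = {s : some successor in {m0, m2, m3, m4}} = {m2, m3, m4}
Sat(¬q) = {m0, m2, m3, m4}
Sat(¬q ∧ ¬b) = {m0, m2, m3}
Sat((EX (¬b ∨ r)) ∧ (¬q ∧ ¬b)) = {m2, m3}
Sat(EX ((EX (¬b ∨ r)) ∧ (¬q ∧ ¬b))) = {s : some successor in {m2, m3}} = {m2, m4}
m0 ∉ Sat(EX ((EX (¬b ∨ r)) ∧ (¬q ∧ ¬b))) = {m2, m4}, so the formula does not hold at m0.

No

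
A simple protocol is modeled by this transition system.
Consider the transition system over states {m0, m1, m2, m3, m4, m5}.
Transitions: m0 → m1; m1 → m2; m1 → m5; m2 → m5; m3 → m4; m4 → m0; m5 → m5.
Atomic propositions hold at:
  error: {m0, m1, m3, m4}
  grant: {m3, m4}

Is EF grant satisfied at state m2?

No

EF grant: least fixpoint, start Z0 = {m3, m4}, add states with some successor in Z. Already a fixed point.
Sat(EF grant) = {m3, m4}
m2 ∉ Sat(EF grant) = {m3, m4}, so the formula does not hold at m2.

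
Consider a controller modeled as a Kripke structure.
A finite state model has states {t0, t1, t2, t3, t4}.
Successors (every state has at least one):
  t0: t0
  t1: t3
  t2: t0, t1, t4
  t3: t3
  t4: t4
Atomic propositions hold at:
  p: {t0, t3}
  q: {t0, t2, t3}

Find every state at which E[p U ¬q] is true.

Sat(¬q) = {t1, t4}
E[p U ¬q]: least fixpoint, start Z0 = Sat(¬q) = {t1, t4}, add states in Sat(p) with some successor in Z. Already a fixed point.
Sat(E[p U ¬q]) = {t1, t4}

{t1, t4}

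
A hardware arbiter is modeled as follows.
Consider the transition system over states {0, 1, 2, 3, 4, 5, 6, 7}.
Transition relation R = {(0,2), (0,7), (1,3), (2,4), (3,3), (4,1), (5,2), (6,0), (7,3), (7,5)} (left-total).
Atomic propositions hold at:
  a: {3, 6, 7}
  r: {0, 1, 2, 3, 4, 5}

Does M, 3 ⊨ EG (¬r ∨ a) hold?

Sat(¬r) = {6, 7}
Sat(¬r ∨ a) = {3, 6, 7}
EG (¬r ∨ a): greatest fixpoint, start Z0 = {3, 6, 7}, keep only states in Sat with some successor in Z. Z1 = {3, 7}; fixed.
Sat(EG (¬r ∨ a)) = {3, 7}
3 ∈ Sat(EG (¬r ∨ a)) = {3, 7}, so the formula holds at 3.

Yes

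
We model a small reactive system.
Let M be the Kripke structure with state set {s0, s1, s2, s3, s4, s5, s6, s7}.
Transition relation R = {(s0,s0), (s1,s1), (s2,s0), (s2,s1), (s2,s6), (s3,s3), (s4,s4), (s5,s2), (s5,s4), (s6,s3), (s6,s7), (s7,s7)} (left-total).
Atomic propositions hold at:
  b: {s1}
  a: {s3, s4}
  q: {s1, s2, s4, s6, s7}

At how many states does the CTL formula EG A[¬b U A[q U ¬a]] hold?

6

Sat(¬b) = {s0, s2, s3, s4, s5, s6, s7}
Sat(¬a) = {s0, s1, s2, s5, s6, s7}
A[q U ¬a]: least fixpoint, start Z0 = Sat(¬a) = {s0, s1, s2, s5, s6, s7}, add states in Sat(q) with every successor in Z. Already a fixed point.
Sat(A[q U ¬a]) = {s0, s1, s2, s5, s6, s7}
A[¬b U A[q U ¬a]]: least fixpoint, start Z0 = Sat(A[q U ¬a]) = {s0, s1, s2, s5, s6, s7}, add states in Sat(¬b) with every successor in Z. Already a fixed point.
Sat(A[¬b U A[q U ¬a]]) = {s0, s1, s2, s5, s6, s7}
EG A[¬b U A[q U ¬a]]: greatest fixpoint, start Z0 = {s0, s1, s2, s5, s6, s7}, keep only states in Sat with some successor in Z. Already a fixed point.
Sat(EG A[¬b U A[q U ¬a]]) = {s0, s1, s2, s5, s6, s7}
|Sat(EG A[¬b U A[q U ¬a]])| = |{s0, s1, s2, s5, s6, s7}| = 6.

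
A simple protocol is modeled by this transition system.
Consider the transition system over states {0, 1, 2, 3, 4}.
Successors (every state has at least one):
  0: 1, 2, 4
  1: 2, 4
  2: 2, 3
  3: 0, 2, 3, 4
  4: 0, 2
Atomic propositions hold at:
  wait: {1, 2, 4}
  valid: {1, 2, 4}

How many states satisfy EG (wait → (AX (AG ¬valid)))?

Sat(¬valid) = {0, 3}
AG ¬valid: greatest fixpoint, start Z0 = {0, 3}, keep only states in Sat with every successor in Z. Z1 = ∅; fixed.
Sat(AG ¬valid) = ∅
Sat(AX (AG ¬valid)) = {s : every successor in ∅} = ∅
Sat(wait → (AX (AG ¬valid))) = {0, 3}
EG (wait → (AX (AG ¬valid))): greatest fixpoint, start Z0 = {0, 3}, keep only states in Sat with some successor in Z. Z1 = {3}; fixed.
Sat(EG (wait → (AX (AG ¬valid)))) = {3}
|Sat(EG (wait → (AX (AG ¬valid))))| = |{3}| = 1.

1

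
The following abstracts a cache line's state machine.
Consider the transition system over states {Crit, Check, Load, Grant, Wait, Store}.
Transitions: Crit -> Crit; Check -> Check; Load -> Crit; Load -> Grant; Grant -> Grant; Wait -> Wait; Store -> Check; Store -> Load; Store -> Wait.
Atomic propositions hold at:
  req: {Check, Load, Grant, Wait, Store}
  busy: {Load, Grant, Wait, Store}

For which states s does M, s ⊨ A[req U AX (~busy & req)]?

Sat(~busy) = {Crit, Check}
Sat(~busy & req) = {Check}
Sat(AX (~busy & req)) = {s : every successor in {Check}} = {Check}
A[req U AX (~busy & req)]: least fixpoint, start Z0 = Sat(AX (~busy & req)) = {Check}, add states in Sat(req) with every successor in Z. Already a fixed point.
Sat(A[req U AX (~busy & req)]) = {Check}

{Check}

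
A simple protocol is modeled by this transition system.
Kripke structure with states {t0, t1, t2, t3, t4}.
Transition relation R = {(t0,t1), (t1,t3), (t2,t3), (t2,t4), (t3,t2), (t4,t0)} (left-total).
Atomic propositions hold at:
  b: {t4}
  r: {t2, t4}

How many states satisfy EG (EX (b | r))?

2

Sat(b | r) = {t2, t4}
Sat(EX (b | r)) = {s : some successor in {t2, t4}} = {t2, t3}
EG (EX (b | r)): greatest fixpoint, start Z0 = {t2, t3}, keep only states in Sat with some successor in Z. Already a fixed point.
Sat(EG (EX (b | r))) = {t2, t3}
|Sat(EG (EX (b | r)))| = |{t2, t3}| = 2.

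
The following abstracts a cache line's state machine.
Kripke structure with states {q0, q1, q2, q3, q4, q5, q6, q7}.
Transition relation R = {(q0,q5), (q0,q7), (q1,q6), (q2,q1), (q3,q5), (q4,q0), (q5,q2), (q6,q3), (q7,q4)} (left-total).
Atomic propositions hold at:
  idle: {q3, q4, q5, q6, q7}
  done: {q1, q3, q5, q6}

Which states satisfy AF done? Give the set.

{q1, q2, q3, q5, q6}

AF done: least fixpoint, start Z0 = {q1, q3, q5, q6}, add states with every successor in Z. Z1 = {q1, q2, q3, q5, q6}; fixed.
Sat(AF done) = {q1, q2, q3, q5, q6}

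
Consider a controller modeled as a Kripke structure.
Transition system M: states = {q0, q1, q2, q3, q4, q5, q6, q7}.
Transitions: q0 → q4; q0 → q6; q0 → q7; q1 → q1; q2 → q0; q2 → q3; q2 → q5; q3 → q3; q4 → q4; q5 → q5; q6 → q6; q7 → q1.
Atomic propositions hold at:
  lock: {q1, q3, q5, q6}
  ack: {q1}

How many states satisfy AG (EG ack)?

EG ack: greatest fixpoint, start Z0 = {q1}, keep only states in Sat with some successor in Z. Already a fixed point.
Sat(EG ack) = {q1}
AG (EG ack): greatest fixpoint, start Z0 = {q1}, keep only states in Sat with every successor in Z. Already a fixed point.
Sat(AG (EG ack)) = {q1}
|Sat(AG (EG ack))| = |{q1}| = 1.

1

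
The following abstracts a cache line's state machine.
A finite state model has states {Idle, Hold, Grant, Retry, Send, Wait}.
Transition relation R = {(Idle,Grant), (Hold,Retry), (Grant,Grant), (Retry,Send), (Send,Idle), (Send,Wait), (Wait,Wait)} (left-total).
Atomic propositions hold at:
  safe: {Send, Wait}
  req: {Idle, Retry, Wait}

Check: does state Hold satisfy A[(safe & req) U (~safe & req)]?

No

Sat(safe & req) = {Wait}
Sat(~safe) = {Idle, Hold, Grant, Retry}
Sat(~safe & req) = {Idle, Retry}
A[(safe & req) U (~safe & req)]: least fixpoint, start Z0 = Sat((~safe & req)) = {Idle, Retry}, add states in Sat(safe & req) with every successor in Z. Already a fixed point.
Sat(A[(safe & req) U (~safe & req)]) = {Idle, Retry}
Hold ∉ Sat(A[(safe & req) U (~safe & req)]) = {Idle, Retry}, so the formula does not hold at Hold.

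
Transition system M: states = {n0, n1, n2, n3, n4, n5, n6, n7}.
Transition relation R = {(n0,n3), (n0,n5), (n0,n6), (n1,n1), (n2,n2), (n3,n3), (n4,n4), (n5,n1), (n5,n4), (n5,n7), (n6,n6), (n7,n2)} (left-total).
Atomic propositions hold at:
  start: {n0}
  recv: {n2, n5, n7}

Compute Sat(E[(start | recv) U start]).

{n0}

Sat(start | recv) = {n0, n2, n5, n7}
E[(start | recv) U start]: least fixpoint, start Z0 = Sat(start) = {n0}, add states in Sat(start | recv) with some successor in Z. Already a fixed point.
Sat(E[(start | recv) U start]) = {n0}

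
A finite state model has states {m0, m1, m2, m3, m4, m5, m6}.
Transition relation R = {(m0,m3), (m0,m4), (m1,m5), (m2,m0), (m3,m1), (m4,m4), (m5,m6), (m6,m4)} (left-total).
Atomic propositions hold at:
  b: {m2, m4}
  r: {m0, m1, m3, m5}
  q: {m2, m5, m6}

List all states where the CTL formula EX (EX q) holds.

{m1, m3}

Sat(EX q) = {s : some successor in {m2, m5, m6}} = {m1, m5}
Sat(EX (EX q)) = {s : some successor in {m1, m5}} = {m1, m3}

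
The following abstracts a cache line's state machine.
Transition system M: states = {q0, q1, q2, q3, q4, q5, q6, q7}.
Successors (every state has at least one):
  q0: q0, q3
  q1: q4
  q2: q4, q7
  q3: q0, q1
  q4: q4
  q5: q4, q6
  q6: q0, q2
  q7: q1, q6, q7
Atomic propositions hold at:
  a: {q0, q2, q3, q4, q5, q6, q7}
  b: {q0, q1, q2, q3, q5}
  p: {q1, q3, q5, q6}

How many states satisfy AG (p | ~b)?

Sat(~b) = {q4, q6, q7}
Sat(p | ~b) = {q1, q3, q4, q5, q6, q7}
AG (p | ~b): greatest fixpoint, start Z0 = {q1, q3, q4, q5, q6, q7}, keep only states in Sat with every successor in Z. Z1 = {q1, q4, q5, q7}; Z2 = {q1, q4}; fixed.
Sat(AG (p | ~b)) = {q1, q4}
|Sat(AG (p | ~b))| = |{q1, q4}| = 2.

2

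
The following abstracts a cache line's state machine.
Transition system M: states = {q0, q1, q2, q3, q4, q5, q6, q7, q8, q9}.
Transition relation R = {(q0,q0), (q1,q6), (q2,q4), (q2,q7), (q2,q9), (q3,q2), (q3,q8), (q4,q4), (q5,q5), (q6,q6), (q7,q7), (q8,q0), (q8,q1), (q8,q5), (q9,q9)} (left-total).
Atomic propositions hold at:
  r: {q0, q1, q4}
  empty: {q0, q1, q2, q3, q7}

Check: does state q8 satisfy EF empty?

EF empty: least fixpoint, start Z0 = {q0, q1, q2, q3, q7}, add states with some successor in Z. Z1 = {q0, q1, q2, q3, q7, q8}; fixed.
Sat(EF empty) = {q0, q1, q2, q3, q7, q8}
q8 ∈ Sat(EF empty) = {q0, q1, q2, q3, q7, q8}, so the formula holds at q8.

Yes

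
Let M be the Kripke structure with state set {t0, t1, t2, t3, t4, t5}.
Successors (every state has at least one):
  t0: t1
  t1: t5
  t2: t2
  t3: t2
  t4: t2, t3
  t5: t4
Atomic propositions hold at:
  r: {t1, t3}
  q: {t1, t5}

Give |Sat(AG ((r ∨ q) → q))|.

1

Sat(r ∨ q) = {t1, t3, t5}
Sat((r ∨ q) → q) = {t0, t1, t2, t4, t5}
AG ((r ∨ q) → q): greatest fixpoint, start Z0 = {t0, t1, t2, t4, t5}, keep only states in Sat with every successor in Z. Z1 = {t0, t1, t2, t5}; Z2 = {t0, t1, t2}; Z3 = {t0, t2}; Z4 = {t2}; fixed.
Sat(AG ((r ∨ q) → q)) = {t2}
|Sat(AG ((r ∨ q) → q))| = |{t2}| = 1.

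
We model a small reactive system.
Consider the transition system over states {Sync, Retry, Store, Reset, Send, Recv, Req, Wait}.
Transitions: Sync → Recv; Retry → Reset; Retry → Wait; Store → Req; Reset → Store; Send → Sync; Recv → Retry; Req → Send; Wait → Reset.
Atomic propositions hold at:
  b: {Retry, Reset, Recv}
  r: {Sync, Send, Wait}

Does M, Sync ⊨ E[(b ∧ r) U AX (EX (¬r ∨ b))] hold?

Yes

Sat(b ∧ r) = ∅
Sat(¬r) = {Retry, Store, Reset, Recv, Req}
Sat(¬r ∨ b) = {Retry, Store, Reset, Recv, Req}
Sat(EX (¬r ∨ b)) = {s : some successor in {Retry, Store, Reset, Recv, Req}} = {Sync, Retry, Store, Reset, Recv, Wait}
Sat(AX (EX (¬r ∨ b))) = {s : every successor in {Sync, Retry, Store, Reset, Recv, Wait}} = {Sync, Retry, Reset, Send, Recv, Wait}
E[(b ∧ r) U AX (EX (¬r ∨ b))]: least fixpoint, start Z0 = Sat(AX (EX (¬r ∨ b))) = {Sync, Retry, Reset, Send, Recv, Wait}, add states in Sat(b ∧ r) with some successor in Z. Already a fixed point.
Sat(E[(b ∧ r) U AX (EX (¬r ∨ b))]) = {Sync, Retry, Reset, Send, Recv, Wait}
Sync ∈ Sat(E[(b ∧ r) U AX (EX (¬r ∨ b))]) = {Sync, Retry, Reset, Send, Recv, Wait}, so the formula holds at Sync.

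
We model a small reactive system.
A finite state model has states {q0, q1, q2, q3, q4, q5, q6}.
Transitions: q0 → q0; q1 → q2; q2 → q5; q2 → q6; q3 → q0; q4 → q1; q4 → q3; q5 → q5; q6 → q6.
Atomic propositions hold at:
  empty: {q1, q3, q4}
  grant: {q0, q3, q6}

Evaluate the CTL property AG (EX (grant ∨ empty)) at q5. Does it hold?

No

Sat(grant ∨ empty) = {q0, q1, q3, q4, q6}
Sat(EX (grant ∨ empty)) = {s : some successor in {q0, q1, q3, q4, q6}} = {q0, q2, q3, q4, q6}
AG (EX (grant ∨ empty)): greatest fixpoint, start Z0 = {q0, q2, q3, q4, q6}, keep only states in Sat with every successor in Z. Z1 = {q0, q3, q6}; fixed.
Sat(AG (EX (grant ∨ empty))) = {q0, q3, q6}
q5 ∉ Sat(AG (EX (grant ∨ empty))) = {q0, q3, q6}, so the formula does not hold at q5.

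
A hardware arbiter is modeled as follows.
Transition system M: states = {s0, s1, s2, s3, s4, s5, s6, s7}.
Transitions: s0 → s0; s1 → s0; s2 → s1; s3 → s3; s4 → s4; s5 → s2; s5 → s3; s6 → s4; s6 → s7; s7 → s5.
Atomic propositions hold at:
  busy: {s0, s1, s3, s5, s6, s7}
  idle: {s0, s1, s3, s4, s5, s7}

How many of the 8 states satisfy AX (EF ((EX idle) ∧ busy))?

6

Sat(EX idle) = {s : some successor in {s0, s1, s3, s4, s5, s7}} = {s0, s1, s2, s3, s4, s5, s6, s7}
Sat((EX idle) ∧ busy) = {s0, s1, s3, s5, s6, s7}
EF ((EX idle) ∧ busy): least fixpoint, start Z0 = {s0, s1, s3, s5, s6, s7}, add states with some successor in Z. Z1 = {s0, s1, s2, s3, s5, s6, s7}; fixed.
Sat(EF ((EX idle) ∧ busy)) = {s0, s1, s2, s3, s5, s6, s7}
Sat(AX (EF ((EX idle) ∧ busy))) = {s : every successor in {s0, s1, s2, s3, s5, s6, s7}} = {s0, s1, s2, s3, s5, s7}
|Sat(AX (EF ((EX idle) ∧ busy)))| = |{s0, s1, s2, s3, s5, s7}| = 6.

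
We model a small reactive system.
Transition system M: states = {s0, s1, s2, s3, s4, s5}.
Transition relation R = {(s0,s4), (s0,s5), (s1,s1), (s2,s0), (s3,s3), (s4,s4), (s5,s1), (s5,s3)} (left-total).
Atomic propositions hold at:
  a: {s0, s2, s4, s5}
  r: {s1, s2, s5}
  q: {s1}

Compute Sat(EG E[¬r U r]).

Sat(¬r) = {s0, s3, s4}
E[¬r U r]: least fixpoint, start Z0 = Sat(r) = {s1, s2, s5}, add states in Sat(¬r) with some successor in Z. Z1 = {s0, s1, s2, s5}; fixed.
Sat(E[¬r U r]) = {s0, s1, s2, s5}
EG E[¬r U r]: greatest fixpoint, start Z0 = {s0, s1, s2, s5}, keep only states in Sat with some successor in Z. Already a fixed point.
Sat(EG E[¬r U r]) = {s0, s1, s2, s5}

{s0, s1, s2, s5}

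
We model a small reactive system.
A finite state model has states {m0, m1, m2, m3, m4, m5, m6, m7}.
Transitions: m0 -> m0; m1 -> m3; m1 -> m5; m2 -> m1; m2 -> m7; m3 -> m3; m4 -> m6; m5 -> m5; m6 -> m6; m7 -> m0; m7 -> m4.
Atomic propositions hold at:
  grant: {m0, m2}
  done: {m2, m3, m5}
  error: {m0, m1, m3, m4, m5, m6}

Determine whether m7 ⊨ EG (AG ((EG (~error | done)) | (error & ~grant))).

Sat(~error) = {m2, m7}
Sat(~error | done) = {m2, m3, m5, m7}
EG (~error | done): greatest fixpoint, start Z0 = {m2, m3, m5, m7}, keep only states in Sat with some successor in Z. Z1 = {m2, m3, m5}; Z2 = {m3, m5}; fixed.
Sat(EG (~error | done)) = {m3, m5}
Sat(~grant) = {m1, m3, m4, m5, m6, m7}
Sat(error & ~grant) = {m1, m3, m4, m5, m6}
Sat((EG (~error | done)) | (error & ~grant)) = {m1, m3, m4, m5, m6}
AG ((EG (~error | done)) | (error & ~grant)): greatest fixpoint, start Z0 = {m1, m3, m4, m5, m6}, keep only states in Sat with every successor in Z. Already a fixed point.
Sat(AG ((EG (~error | done)) | (error & ~grant))) = {m1, m3, m4, m5, m6}
EG (AG ((EG (~error | done)) | (error & ~grant))): greatest fixpoint, start Z0 = {m1, m3, m4, m5, m6}, keep only states in Sat with some successor in Z. Already a fixed point.
Sat(EG (AG ((EG (~error | done)) | (error & ~grant)))) = {m1, m3, m4, m5, m6}
m7 ∉ Sat(EG (AG ((EG (~error | done)) | (error & ~grant)))) = {m1, m3, m4, m5, m6}, so the formula does not hold at m7.

No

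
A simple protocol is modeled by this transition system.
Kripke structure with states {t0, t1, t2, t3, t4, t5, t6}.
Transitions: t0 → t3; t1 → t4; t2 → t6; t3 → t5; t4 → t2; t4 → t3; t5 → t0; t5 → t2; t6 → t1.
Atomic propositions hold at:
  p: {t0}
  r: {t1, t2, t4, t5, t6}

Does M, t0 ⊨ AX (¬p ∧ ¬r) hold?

Yes

Sat(¬p) = {t1, t2, t3, t4, t5, t6}
Sat(¬r) = {t0, t3}
Sat(¬p ∧ ¬r) = {t3}
Sat(AX (¬p ∧ ¬r)) = {s : every successor in {t3}} = {t0}
t0 ∈ Sat(AX (¬p ∧ ¬r)) = {t0}, so the formula holds at t0.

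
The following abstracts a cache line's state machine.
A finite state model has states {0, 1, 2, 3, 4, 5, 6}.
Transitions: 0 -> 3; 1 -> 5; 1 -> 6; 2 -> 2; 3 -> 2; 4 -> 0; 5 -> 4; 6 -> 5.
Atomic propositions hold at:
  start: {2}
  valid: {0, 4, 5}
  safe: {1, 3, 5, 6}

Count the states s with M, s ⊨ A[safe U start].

2

A[safe U start]: least fixpoint, start Z0 = Sat(start) = {2}, add states in Sat(safe) with every successor in Z. Z1 = {2, 3}; fixed.
Sat(A[safe U start]) = {2, 3}
|Sat(A[safe U start])| = |{2, 3}| = 2.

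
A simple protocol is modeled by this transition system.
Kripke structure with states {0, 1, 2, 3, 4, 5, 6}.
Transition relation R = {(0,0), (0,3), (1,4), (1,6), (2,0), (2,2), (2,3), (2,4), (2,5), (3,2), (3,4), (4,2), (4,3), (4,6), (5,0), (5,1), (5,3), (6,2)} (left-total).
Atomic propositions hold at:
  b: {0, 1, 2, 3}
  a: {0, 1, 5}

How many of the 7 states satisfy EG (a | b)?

4

Sat(a | b) = {0, 1, 2, 3, 5}
EG (a | b): greatest fixpoint, start Z0 = {0, 1, 2, 3, 5}, keep only states in Sat with some successor in Z. Z1 = {0, 2, 3, 5}; fixed.
Sat(EG (a | b)) = {0, 2, 3, 5}
|Sat(EG (a | b))| = |{0, 2, 3, 5}| = 4.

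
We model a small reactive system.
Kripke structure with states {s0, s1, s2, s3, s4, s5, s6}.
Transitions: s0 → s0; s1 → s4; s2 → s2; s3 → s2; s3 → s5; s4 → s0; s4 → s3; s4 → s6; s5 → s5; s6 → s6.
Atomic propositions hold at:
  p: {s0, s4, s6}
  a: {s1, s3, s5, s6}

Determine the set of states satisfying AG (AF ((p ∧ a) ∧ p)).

Sat(p ∧ a) = {s6}
Sat((p ∧ a) ∧ p) = {s6}
AF ((p ∧ a) ∧ p): least fixpoint, start Z0 = {s6}, add states with every successor in Z. Already a fixed point.
Sat(AF ((p ∧ a) ∧ p)) = {s6}
AG (AF ((p ∧ a) ∧ p)): greatest fixpoint, start Z0 = {s6}, keep only states in Sat with every successor in Z. Already a fixed point.
Sat(AG (AF ((p ∧ a) ∧ p))) = {s6}

{s6}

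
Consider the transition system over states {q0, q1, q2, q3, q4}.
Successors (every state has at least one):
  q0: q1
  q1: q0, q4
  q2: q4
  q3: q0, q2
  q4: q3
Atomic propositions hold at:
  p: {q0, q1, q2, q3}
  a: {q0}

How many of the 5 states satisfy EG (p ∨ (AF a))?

3

AF a: least fixpoint, start Z0 = {q0}, add states with every successor in Z. Already a fixed point.
Sat(AF a) = {q0}
Sat(p ∨ (AF a)) = {q0, q1, q2, q3}
EG (p ∨ (AF a)): greatest fixpoint, start Z0 = {q0, q1, q2, q3}, keep only states in Sat with some successor in Z. Z1 = {q0, q1, q3}; fixed.
Sat(EG (p ∨ (AF a))) = {q0, q1, q3}
|Sat(EG (p ∨ (AF a)))| = |{q0, q1, q3}| = 3.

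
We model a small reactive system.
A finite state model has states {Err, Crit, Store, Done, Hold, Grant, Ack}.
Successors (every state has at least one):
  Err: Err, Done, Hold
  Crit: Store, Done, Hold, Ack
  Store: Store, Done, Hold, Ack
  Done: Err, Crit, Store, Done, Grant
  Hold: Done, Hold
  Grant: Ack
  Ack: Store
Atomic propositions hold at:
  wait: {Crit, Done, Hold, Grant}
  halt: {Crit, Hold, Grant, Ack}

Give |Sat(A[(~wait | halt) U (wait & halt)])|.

3

Sat(~wait) = {Err, Store, Ack}
Sat(~wait | halt) = {Err, Crit, Store, Hold, Grant, Ack}
Sat(wait & halt) = {Crit, Hold, Grant}
A[(~wait | halt) U (wait & halt)]: least fixpoint, start Z0 = Sat((wait & halt)) = {Crit, Hold, Grant}, add states in Sat(~wait | halt) with every successor in Z. Already a fixed point.
Sat(A[(~wait | halt) U (wait & halt)]) = {Crit, Hold, Grant}
|Sat(A[(~wait | halt) U (wait & halt)])| = |{Crit, Hold, Grant}| = 3.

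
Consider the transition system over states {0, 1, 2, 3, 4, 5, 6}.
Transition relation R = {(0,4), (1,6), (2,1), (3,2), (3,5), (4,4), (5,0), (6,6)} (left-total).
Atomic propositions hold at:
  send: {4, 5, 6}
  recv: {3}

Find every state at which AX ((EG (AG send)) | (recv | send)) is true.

{0, 1, 4, 6}

AG send: greatest fixpoint, start Z0 = {4, 5, 6}, keep only states in Sat with every successor in Z. Z1 = {4, 6}; fixed.
Sat(AG send) = {4, 6}
EG (AG send): greatest fixpoint, start Z0 = {4, 6}, keep only states in Sat with some successor in Z. Already a fixed point.
Sat(EG (AG send)) = {4, 6}
Sat(recv | send) = {3, 4, 5, 6}
Sat((EG (AG send)) | (recv | send)) = {3, 4, 5, 6}
Sat(AX ((EG (AG send)) | (recv | send))) = {s : every successor in {3, 4, 5, 6}} = {0, 1, 4, 6}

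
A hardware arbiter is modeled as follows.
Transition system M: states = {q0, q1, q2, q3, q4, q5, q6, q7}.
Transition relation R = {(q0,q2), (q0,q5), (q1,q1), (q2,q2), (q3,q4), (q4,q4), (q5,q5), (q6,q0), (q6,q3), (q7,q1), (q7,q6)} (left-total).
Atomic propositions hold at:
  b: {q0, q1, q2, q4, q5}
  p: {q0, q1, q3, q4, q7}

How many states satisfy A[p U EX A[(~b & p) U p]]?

Sat(~b) = {q3, q6, q7}
Sat(~b & p) = {q3, q7}
A[(~b & p) U p]: least fixpoint, start Z0 = Sat(p) = {q0, q1, q3, q4, q7}, add states in Sat(~b & p) with every successor in Z. Already a fixed point.
Sat(A[(~b & p) U p]) = {q0, q1, q3, q4, q7}
Sat(EX A[(~b & p) U p]) = {s : some successor in {q0, q1, q3, q4, q7}} = {q1, q3, q4, q6, q7}
A[p U EX A[(~b & p) U p]]: least fixpoint, start Z0 = Sat(EX A[(~b & p) U p]) = {q1, q3, q4, q6, q7}, add states in Sat(p) with every successor in Z. Already a fixed point.
Sat(A[p U EX A[(~b & p) U p]]) = {q1, q3, q4, q6, q7}
|Sat(A[p U EX A[(~b & p) U p]])| = |{q1, q3, q4, q6, q7}| = 5.

5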